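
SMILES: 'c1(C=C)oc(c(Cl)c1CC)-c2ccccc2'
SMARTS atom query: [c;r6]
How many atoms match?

The query [c;r6] means: aromatic carbon that belongs to a six-membered ring.
Check the 16 heavy atoms by environment: 1× o (aromatic, in 5-ring) → no; 4× c (aromatic, in 5-ring) → no; 4× C (acyclic) → no; 1× Cl (acyclic) → no; 6× c (aromatic, in 6-ring) → match.
That gives 6 matching atoms.

6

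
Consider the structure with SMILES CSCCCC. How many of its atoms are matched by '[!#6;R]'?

0

The query [!#6;R] means: non-carbon atom that is part of a ring.
Check the 6 heavy atoms by environment: 5× C (acyclic) → no; 1× S (acyclic) → no.
No environment satisfies the query, so 0 matching atoms.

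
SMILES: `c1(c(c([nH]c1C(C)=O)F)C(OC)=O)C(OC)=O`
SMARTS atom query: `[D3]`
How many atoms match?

7

The query [D3] means: atom with exactly three heavy-atom neighbours.
Check the 17 heavy atoms by environment: 1× n (aromatic, D2) → no; 4× c (aromatic, D3) → match; 3× C (D3) → match; 3× O (D1) → no; 3× C (D1) → no; 2× O (D2) → no; 1× F (D1) → no.
Summing the matching environments: 4 + 3 = 7 matching atoms.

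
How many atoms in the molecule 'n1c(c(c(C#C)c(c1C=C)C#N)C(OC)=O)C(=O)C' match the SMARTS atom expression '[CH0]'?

4

Check the 19 heavy atoms by environment: 1× n (aromatic, H0) → no; 5× c (aromatic, H0) → no; 2× C (H1) → no; 1× C (H2) → no; 4× C (H0) → match; 3× O (H0) → no; 2× C (H3) → no; 1× N (H0) → no.
That gives 4 matching atoms.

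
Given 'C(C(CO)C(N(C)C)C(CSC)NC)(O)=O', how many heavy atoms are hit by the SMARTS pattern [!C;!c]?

The query [!C;!c] means: neither aliphatic nor aromatic carbon — same as [!#6].
Check the 16 heavy atoms by environment: 10× C → no; 2× N → match; 3× O → match; 1× S → match.
Summing the matching environments: 2 + 3 + 1 = 6 matching atoms.

6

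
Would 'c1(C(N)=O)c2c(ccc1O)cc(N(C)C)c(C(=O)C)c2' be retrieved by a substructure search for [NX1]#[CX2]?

No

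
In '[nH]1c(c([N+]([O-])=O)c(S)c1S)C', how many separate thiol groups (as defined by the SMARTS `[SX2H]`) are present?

[SX2H] is the SMARTS for a thiol: an aliphatic sulfur with two connections, one being H.
The molecule carries 2 separate instances of a thiol (-SH) meeting every constraint; each maps to a distinct set of atoms, giving 2 matches.

2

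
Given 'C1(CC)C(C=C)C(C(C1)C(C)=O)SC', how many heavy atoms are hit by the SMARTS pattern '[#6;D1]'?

Check the 14 heavy atoms by environment: 5× C (D3) → no; 3× C (D2) → no; 4× C (D1) → match; 1× O (D1) → no; 1× S (D2) → no.
That gives 4 matching atoms.

4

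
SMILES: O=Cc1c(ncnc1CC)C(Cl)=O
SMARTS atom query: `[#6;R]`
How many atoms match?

4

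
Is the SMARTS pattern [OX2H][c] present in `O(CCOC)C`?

The pattern [OX2H][c] describes a hydroxyl oxygen attached to an aromatic carbon — a phenol.
The closest candidate here is a methoxy ether (-OCH3), but the oxygen has H0, not H1. No other fragment satisfies the full query, so there is no match.

No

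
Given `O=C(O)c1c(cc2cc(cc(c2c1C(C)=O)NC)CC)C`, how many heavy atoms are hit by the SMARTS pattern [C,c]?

17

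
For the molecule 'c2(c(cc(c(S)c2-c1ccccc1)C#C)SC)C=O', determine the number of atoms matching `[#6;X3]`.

13

The query [#6;X3] means: any carbon (aromatic or not) with three total connections.
Check the 19 heavy atoms by environment: 12× c (aromatic, X3) → match; 2× S (X2) → no; 1× C (X4) → no; 2× C (X2) → no; 1× C (X3) → match; 1× O (X1) → no.
Summing the matching environments: 12 + 1 = 13 matching atoms.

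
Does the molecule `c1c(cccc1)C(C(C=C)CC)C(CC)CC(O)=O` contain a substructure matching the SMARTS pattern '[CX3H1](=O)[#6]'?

The pattern [CX3H1](=O)[#6] describes an sp2 carbon with one H, double-bonded to O and single-bonded to carbon — an aldehyde.
The closest candidate here is a carboxylic acid group (-C(=O)OH), but the carbonyl carbon has H0 and is bonded to O, not H1. No other fragment satisfies the full query, so there is no match.

No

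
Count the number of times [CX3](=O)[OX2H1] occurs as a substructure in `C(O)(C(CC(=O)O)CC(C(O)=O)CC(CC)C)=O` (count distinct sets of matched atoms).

3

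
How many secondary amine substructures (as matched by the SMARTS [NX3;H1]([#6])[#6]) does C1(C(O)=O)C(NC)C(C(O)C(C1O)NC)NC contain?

3

[NX3;H1]([#6])[#6] is the SMARTS for a secondary amine: a trivalent nitrogen with one H, bonded to two carbons.
The molecule carries 3 separate instances of an N-methylamino group (-NHCH3) meeting every constraint; each maps to a distinct set of atoms, giving 3 matches.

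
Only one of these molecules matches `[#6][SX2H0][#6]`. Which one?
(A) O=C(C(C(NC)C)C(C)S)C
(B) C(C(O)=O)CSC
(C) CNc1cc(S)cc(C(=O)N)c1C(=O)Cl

B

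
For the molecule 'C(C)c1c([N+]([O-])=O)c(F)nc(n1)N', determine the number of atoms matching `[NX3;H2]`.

1

Check the 13 heavy atoms by environment: 2× n (aromatic, H0, X2) → no; 4× c (aromatic, H0, X3) → no; 1× F (H0, X1) → no; 1× N (H2, X3) → match; 1× N (charge +1, H0, X3) → no; 1× O (charge -1, H0, X1) → no; 1× O (H0, X1) → no; 1× C (H2, X4) → no; 1× C (H3, X4) → no.
That gives 1 matching atom.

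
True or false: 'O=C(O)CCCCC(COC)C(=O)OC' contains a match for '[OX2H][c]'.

False

The pattern [OX2H][c] describes a hydroxyl oxygen attached to an aromatic carbon — a phenol.
The closest candidate here is a methoxy ether (-OCH3), but the oxygen has H0, not H1. No other fragment satisfies the full query, so there is no match.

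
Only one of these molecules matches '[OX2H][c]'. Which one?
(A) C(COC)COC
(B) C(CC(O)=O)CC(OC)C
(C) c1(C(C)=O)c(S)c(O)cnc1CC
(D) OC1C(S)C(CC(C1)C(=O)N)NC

[OX2H][c] describes a hydroxyl oxygen attached to an aromatic carbon (a phenol).
(A) has a methoxy ether (-OCH3) but the oxygen has H0, not H1.
(B) has a methoxy ether (-OCH3) but the oxygen has H0, not H1.
(C) contains a hydroxyl group (-OH), which satisfies every atom and bond constraint.
(D) has a hydroxyl group (-OH) but the -OH is on an aliphatic carbon, not an aromatic c.
So the answer is (C).

C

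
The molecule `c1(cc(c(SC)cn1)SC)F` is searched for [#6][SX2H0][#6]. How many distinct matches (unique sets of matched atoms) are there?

2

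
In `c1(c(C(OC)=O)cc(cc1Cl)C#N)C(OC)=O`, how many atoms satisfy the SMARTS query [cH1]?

2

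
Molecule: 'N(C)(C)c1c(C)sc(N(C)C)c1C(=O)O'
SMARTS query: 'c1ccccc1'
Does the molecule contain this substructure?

No

The pattern c1ccccc1 describes six aromatic carbons in a ring — a benzene ring.
The closest candidate here is a methyl group (-CH3), but no six-membered all-carbon aromatic ring is present. No other fragment satisfies the full query, so there is no match.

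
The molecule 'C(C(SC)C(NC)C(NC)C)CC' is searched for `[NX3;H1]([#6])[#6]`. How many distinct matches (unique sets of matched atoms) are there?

2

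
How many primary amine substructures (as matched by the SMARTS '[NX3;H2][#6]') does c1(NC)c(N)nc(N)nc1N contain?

3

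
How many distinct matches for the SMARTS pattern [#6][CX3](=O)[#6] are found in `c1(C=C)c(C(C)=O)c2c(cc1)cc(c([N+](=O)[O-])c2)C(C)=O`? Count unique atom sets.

2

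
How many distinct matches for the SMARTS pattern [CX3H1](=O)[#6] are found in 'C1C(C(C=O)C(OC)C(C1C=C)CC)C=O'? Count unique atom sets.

2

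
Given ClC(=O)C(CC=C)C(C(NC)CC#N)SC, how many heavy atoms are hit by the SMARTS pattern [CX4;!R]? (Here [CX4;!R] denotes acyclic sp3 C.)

Check the 16 heavy atoms by environment: 7× C (X4, acyclic) → match; 1× C (X2, acyclic) → no; 1× N (X1, acyclic) → no; 1× S (X2, acyclic) → no; 3× C (X3, acyclic) → no; 1× O (X1, acyclic) → no; 1× Cl (X1, acyclic) → no; 1× N (X3, acyclic) → no.
That gives 7 matching atoms.

7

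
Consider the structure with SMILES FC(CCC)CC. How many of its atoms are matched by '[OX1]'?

The query [OX1] means: aliphatic oxygen with one total connection — typically a carbonyl =O or an oxide.
Check the 7 heavy atoms by environment: 6× C (X4) → no; 1× F (X1) → no.
No environment satisfies the query, so 0 matching atoms.

0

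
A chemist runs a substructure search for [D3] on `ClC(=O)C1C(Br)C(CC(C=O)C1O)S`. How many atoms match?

6

The query [D3] means: atom with exactly three heavy-atom neighbours.
Check the 14 heavy atoms by environment: 6× C (D3) → match; 2× C (D2) → no; 3× O (D1) → no; 1× S (D1) → no; 1× Cl (D1) → no; 1× Br (D1) → no.
That gives 6 matching atoms.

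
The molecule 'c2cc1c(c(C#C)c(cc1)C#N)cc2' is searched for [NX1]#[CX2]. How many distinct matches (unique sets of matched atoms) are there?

1

[NX1]#[CX2] is the SMARTS for a nitrile: a nitrogen triple-bonded to a two-connected carbon.
Exactly one fragment in the molecule meets all constraints, giving 1 match.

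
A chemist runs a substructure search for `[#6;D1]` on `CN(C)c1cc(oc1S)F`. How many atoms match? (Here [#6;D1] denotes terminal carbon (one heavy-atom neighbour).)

2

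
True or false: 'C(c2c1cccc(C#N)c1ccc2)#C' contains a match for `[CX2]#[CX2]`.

The pattern [CX2]#[CX2] describes a carbon-carbon triple bond — an alkyne.
The molecule carries an ethynyl group (-C#CH), whose atoms satisfy every constraint of the query, so the pattern matches.

True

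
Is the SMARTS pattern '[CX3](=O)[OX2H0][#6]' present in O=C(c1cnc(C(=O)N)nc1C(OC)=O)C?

The pattern [CX3](=O)[OX2H0][#6] describes a carbonyl carbon bonded to an oxygen that is itself bonded to carbon (no H on that O) — an ester.
The molecule carries a methyl-ester group (-C(=O)OCH3), whose atoms satisfy every constraint of the query, so the pattern matches.

Yes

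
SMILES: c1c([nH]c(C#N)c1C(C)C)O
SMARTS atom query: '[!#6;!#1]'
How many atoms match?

3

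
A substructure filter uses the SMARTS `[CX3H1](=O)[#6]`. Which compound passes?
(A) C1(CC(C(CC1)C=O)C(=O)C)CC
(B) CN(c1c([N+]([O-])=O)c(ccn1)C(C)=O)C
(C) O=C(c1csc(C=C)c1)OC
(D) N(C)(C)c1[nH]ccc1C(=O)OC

A

[CX3H1](=O)[#6] describes an sp2 carbon with one H, double-bonded to O and single-bonded to carbon (an aldehyde).
(A) contains an aldehyde (-CHO), which satisfies every atom and bond constraint.
(B) has an acetyl/ketone group (-C(=O)CH3) but the carbonyl carbon has H0 (two carbon neighbours), not H1.
(C) has a methyl-ester group (-C(=O)OCH3) but the carbonyl carbon has H0, not H1.
(D) has a methyl-ester group (-C(=O)OCH3) but the carbonyl carbon has H0, not H1.
So the answer is (A).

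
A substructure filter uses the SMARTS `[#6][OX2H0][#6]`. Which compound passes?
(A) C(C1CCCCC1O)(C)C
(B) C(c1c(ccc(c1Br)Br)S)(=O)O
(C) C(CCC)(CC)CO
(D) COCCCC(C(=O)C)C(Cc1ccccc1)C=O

D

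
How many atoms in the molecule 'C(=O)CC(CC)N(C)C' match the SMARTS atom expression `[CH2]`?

The query [CH2] means: aliphatic carbon with exactly two hydrogens.
Check the 9 heavy atoms by environment: 2× C (H2) → match; 2× C (H1) → no; 3× C (H3) → no; 1× O (H0) → no; 1× N (H0) → no.
That gives 2 matching atoms.

2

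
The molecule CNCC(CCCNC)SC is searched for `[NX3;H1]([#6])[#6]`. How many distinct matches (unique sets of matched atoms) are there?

2

[NX3;H1]([#6])[#6] is the SMARTS for a secondary amine: a trivalent nitrogen with one H, bonded to two carbons.
The molecule carries 2 separate instances of an N-methylamino group (-NHCH3) meeting every constraint; each maps to a distinct set of atoms, giving 2 matches.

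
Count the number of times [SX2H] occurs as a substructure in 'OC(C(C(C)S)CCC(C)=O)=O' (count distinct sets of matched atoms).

1

[SX2H] is the SMARTS for a thiol: an aliphatic sulfur with two connections, one being H.
Exactly one fragment in the molecule meets all constraints, giving 1 match.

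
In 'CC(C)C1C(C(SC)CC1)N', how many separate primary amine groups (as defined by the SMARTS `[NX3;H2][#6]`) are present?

[NX3;H2][#6] is the SMARTS for a primary amine: a trivalent nitrogen with two H attached to carbon.
Exactly one fragment in the molecule meets all constraints, giving 1 match.

1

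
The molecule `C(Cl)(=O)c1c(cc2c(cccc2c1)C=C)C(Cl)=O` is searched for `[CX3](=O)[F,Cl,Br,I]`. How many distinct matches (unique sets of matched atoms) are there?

[CX3](=O)[F,Cl,Br,I] is the SMARTS for an acyl halide: a carbonyl carbon bonded to a halogen.
The molecule carries 2 separate instances of an acyl chloride (-C(=O)Cl) meeting every constraint; each maps to a distinct set of atoms, giving 2 matches.

2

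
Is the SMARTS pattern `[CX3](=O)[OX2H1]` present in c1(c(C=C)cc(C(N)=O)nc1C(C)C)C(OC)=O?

No

The pattern [CX3](=O)[OX2H1] describes an sp2 carbon double-bonded to O and single-bonded to an -OH oxygen — a carboxylic acid.
The closest candidate here is a methyl-ester group (-C(=O)OCH3), but the singly-bonded O has no H (OX2H0, not OX2H1). No other fragment satisfies the full query, so there is no match.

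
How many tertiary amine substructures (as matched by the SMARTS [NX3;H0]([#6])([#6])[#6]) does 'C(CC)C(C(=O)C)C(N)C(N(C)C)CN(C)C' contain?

[NX3;H0]([#6])([#6])[#6] is the SMARTS for a tertiary amine: a trivalent nitrogen with no H, bonded to three carbons.
The molecule carries 2 separate instances of a dimethylamino group (-N(CH3)2) meeting every constraint; each maps to a distinct set of atoms, giving 2 matches.

2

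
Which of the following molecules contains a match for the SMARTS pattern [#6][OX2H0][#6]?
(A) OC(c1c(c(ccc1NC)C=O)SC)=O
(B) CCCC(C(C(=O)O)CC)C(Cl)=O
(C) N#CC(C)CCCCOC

C

[#6][OX2H0][#6] describes an aliphatic oxygen bridging two carbons with no H on the oxygen (an ether).
(A) has a carboxylic acid group (-C(=O)OH) but the -OH oxygen has H1; the =O is OX1, not OX2.
(B) has a carboxylic acid group (-C(=O)OH) but the -OH oxygen has H1; the =O is OX1, not OX2.
(C) contains a methoxy ether (-OCH3), which satisfies every atom and bond constraint.
So the answer is (C).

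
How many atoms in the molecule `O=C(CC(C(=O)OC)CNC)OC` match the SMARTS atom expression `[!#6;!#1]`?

The query [!#6;!#1] means: not carbon and not hydrogen — any heteroatom.
Check the 13 heavy atoms by environment: 8× C → no; 1× N → match; 4× O → match.
Summing the matching environments: 1 + 4 = 5 matching atoms.

5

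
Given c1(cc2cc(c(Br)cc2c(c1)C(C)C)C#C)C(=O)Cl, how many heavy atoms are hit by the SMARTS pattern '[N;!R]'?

Check the 19 heavy atoms by environment: 10× c (aromatic, in 6-ring) → no; 6× C (acyclic) → no; 1× O (acyclic) → no; 1× Cl (acyclic) → no; 1× Br (acyclic) → no.
No environment satisfies the query, so 0 matching atoms.

0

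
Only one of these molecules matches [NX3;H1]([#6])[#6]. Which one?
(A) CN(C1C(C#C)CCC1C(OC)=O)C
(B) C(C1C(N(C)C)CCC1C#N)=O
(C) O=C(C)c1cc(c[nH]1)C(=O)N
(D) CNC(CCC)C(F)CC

[NX3;H1]([#6])[#6] describes a trivalent nitrogen with one H, bonded to two carbons (a secondary amine).
(A) has a dimethylamino group (-N(CH3)2) but the nitrogen has H0, not H1.
(B) has a dimethylamino group (-N(CH3)2) but the nitrogen has H0, not H1.
(C) has a primary amide (-C(=O)NH2) but the -C(=O)NH2 nitrogen has H2, not H1.
(D) contains an N-methylamino group (-NHCH3), which satisfies every atom and bond constraint.
So the answer is (D).

D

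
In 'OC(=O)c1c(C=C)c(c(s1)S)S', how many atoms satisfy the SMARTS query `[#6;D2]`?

1

The query [#6;D2] means: any carbon bonded to exactly two heavy atoms.
Check the 12 heavy atoms by environment: 1× s (aromatic, D2) → no; 4× c (aromatic, D3) → no; 2× S (D1) → no; 1× C (D2) → match; 1× C (D1) → no; 1× C (D3) → no; 2× O (D1) → no.
That gives 1 matching atom.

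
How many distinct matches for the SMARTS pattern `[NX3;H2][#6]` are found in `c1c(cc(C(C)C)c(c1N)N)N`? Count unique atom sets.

3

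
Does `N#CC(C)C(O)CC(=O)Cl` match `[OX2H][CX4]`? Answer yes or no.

Yes

The pattern [OX2H][CX4] describes a hydroxyl oxygen bound to an sp3 (X4) carbon — an aliphatic alcohol.
The molecule carries a hydroxyl group (-OH), whose atoms satisfy every constraint of the query, so the pattern matches.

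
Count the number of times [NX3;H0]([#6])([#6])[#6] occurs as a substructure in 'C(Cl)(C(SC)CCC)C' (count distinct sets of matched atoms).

[NX3;H0]([#6])([#6])[#6] is the SMARTS for a tertiary amine: a trivalent nitrogen with no H, bonded to three carbons.
No fragment in the molecule satisfies every constraint, giving 0 matches.

0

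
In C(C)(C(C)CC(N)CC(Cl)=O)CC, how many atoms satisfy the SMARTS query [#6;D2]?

The query [#6;D2] means: any carbon bonded to exactly two heavy atoms.
Check the 13 heavy atoms by environment: 3× C (D2) → match; 4× C (D3) → no; 3× C (D1) → no; 1× N (D1) → no; 1× O (D1) → no; 1× Cl (D1) → no.
That gives 3 matching atoms.

3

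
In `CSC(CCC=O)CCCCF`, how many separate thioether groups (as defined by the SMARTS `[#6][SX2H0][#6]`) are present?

1

[#6][SX2H0][#6] is the SMARTS for a thioether: an aliphatic sulfur bridging two carbons with no H on the sulfur.
Exactly one fragment in the molecule meets all constraints, giving 1 match.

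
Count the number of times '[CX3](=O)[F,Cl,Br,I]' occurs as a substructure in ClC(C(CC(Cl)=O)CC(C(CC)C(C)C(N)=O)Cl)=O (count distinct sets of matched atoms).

2

[CX3](=O)[F,Cl,Br,I] is the SMARTS for an acyl halide: a carbonyl carbon bonded to a halogen.
The molecule carries 2 separate instances of an acyl chloride (-C(=O)Cl) meeting every constraint; each maps to a distinct set of atoms, giving 2 matches.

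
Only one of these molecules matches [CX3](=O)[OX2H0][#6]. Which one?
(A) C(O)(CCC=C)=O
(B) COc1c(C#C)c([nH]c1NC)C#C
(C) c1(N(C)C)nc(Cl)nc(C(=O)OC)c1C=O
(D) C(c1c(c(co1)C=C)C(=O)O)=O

C

[CX3](=O)[OX2H0][#6] describes a carbonyl carbon bonded to an oxygen that is itself bonded to carbon (no H on that O) (an ester).
(A) has a carboxylic acid group (-C(=O)OH) but the singly-bonded O carries H (OX2H1, not H0).
(B) has a methoxy ether (-OCH3) but the ether oxygen is not adjacent to a C=O carbon.
(C) contains a methyl-ester group (-C(=O)OCH3), which satisfies every atom and bond constraint.
(D) has a carboxylic acid group (-C(=O)OH) but the singly-bonded O carries H (OX2H1, not H0).
So the answer is (C).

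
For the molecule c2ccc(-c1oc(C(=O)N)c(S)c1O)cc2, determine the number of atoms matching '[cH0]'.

5

Check the 16 heavy atoms by environment: 1× o (aromatic, H0) → no; 5× c (aromatic, H0) → match; 1× C (H0) → no; 1× O (H0) → no; 1× N (H2) → no; 5× c (aromatic, H1) → no; 1× S (H1) → no; 1× O (H1) → no.
That gives 5 matching atoms.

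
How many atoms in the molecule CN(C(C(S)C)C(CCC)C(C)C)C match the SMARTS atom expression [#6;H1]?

4

Check the 14 heavy atoms by environment: 6× C (H3) → no; 4× C (H1) → match; 2× C (H2) → no; 1× N (H0) → no; 1× S (H1) → no.
That gives 4 matching atoms.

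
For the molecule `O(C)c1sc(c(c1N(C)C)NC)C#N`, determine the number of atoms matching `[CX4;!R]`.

4

The query [CX4;!R] means: aliphatic carbon with four total connections, not in a ring.
Check the 14 heavy atoms by environment: 1× s (aromatic, X2, in 5-ring) → no; 4× c (aromatic, X3, in 5-ring) → no; 1× C (X2, acyclic) → no; 1× N (X1, acyclic) → no; 2× N (X3, acyclic) → no; 4× C (X4, acyclic) → match; 1× O (X2, acyclic) → no.
That gives 4 matching atoms.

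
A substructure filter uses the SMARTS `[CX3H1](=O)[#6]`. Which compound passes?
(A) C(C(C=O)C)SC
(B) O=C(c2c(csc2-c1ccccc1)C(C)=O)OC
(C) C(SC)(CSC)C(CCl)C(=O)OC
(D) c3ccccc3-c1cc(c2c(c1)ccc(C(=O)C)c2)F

A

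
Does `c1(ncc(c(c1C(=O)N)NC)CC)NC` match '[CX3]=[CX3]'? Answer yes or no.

The pattern [CX3]=[CX3] describes a non-aromatic C=C double bond between two sp2 carbons — an alkene.
The closest candidate here is an ethyl group (-CH2CH3), but its C-C bond is a single bond between CX4 carbons, not CX3=CX3. No other fragment satisfies the full query, so there is no match.

No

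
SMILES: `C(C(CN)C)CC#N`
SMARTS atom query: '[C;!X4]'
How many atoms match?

Check the 8 heavy atoms by environment: 5× C (X4) → no; 1× N (X3) → no; 1× C (X2) → match; 1× N (X1) → no.
That gives 1 matching atom.

1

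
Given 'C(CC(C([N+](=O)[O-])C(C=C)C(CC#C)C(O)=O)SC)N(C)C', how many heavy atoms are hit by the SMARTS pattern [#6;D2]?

5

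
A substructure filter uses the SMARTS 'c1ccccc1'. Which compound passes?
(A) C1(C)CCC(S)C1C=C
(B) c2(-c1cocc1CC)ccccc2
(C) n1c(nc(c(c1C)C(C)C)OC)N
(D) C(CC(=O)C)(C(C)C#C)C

c1ccccc1 describes six aromatic carbons in a ring (a benzene ring).
(A) has a methyl group (-CH3) but no six-membered all-carbon aromatic ring is present.
(B) contains a phenyl ring, which satisfies every atom and bond constraint.
(C) has a methyl group (-CH3) but no six-membered all-carbon aromatic ring is present.
(D) has a methyl group (-CH3) but no six-membered all-carbon aromatic ring is present.
So the answer is (B).

B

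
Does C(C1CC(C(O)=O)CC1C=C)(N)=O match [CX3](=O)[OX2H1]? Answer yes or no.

The pattern [CX3](=O)[OX2H1] describes an sp2 carbon double-bonded to O and single-bonded to an -OH oxygen — a carboxylic acid.
The molecule carries a carboxylic acid group (-C(=O)OH), whose atoms satisfy every constraint of the query, so the pattern matches.

Yes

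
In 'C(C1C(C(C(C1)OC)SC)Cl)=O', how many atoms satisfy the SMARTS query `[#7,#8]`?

2

The query [#7,#8] means: nitrogen or oxygen (comma = OR).
Check the 12 heavy atoms by environment: 8× C → no; 2× O → match; 1× S → no; 1× Cl → no.
That gives 2 matching atoms.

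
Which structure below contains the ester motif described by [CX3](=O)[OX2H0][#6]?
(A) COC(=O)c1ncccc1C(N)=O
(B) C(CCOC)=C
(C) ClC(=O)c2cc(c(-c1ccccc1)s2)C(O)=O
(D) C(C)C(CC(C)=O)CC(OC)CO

A

[CX3](=O)[OX2H0][#6] describes a carbonyl carbon bonded to an oxygen that is itself bonded to carbon (no H on that O) (an ester).
(A) contains a methyl-ester group (-C(=O)OCH3), which satisfies every atom and bond constraint.
(B) has a methoxy ether (-OCH3) but the ether oxygen is not adjacent to a C=O carbon.
(C) has a carboxylic acid group (-C(=O)OH) but the singly-bonded O carries H (OX2H1, not H0).
(D) has a methoxy ether (-OCH3) but the ether oxygen is not adjacent to a C=O carbon.
So the answer is (A).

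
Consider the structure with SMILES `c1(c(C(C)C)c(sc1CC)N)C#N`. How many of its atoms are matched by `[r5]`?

5

The query [r5] means: r5 matches atoms in a five-membered ring.
Check the 13 heavy atoms by environment: 1× s (aromatic, in 5-ring) → match; 4× c (aromatic, in 5-ring) → match; 6× C (acyclic) → no; 2× N (acyclic) → no.
Summing the matching environments: 1 + 4 = 5 matching atoms.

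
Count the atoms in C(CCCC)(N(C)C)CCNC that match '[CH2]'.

Check the 12 heavy atoms by environment: 5× C (H2) → match; 1× C (H1) → no; 4× C (H3) → no; 1× N (H0) → no; 1× N (H1) → no.
That gives 5 matching atoms.

5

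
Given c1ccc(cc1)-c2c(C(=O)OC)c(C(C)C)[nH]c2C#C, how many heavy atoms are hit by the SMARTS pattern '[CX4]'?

The query [CX4] means: C with X4: aliphatic carbon with exactly 4 total connections (bonds + H).
Check the 20 heavy atoms by environment: 1× n (aromatic, X3) → no; 10× c (aromatic, X3) → no; 4× C (X4) → match; 2× C (X2) → no; 1× C (X3) → no; 1× O (X1) → no; 1× O (X2) → no.
That gives 4 matching atoms.

4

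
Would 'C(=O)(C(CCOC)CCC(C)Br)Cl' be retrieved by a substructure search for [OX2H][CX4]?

The pattern [OX2H][CX4] describes a hydroxyl oxygen bound to an sp3 (X4) carbon — an aliphatic alcohol.
The closest candidate here is a methoxy ether (-OCH3), but the oxygen has H0 (ether), not H1. No other fragment satisfies the full query, so there is no match.

No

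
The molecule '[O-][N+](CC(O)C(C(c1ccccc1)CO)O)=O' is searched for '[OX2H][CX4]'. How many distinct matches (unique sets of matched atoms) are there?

3

[OX2H][CX4] is the SMARTS for an aliphatic alcohol: a hydroxyl oxygen bound to an sp3 (X4) carbon.
The molecule carries 3 separate instances of a hydroxyl group (-OH) meeting every constraint; each maps to a distinct set of atoms, giving 3 matches.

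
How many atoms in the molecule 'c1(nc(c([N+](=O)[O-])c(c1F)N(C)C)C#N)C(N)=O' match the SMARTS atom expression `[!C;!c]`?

The query [!C;!c] means: neither aliphatic nor aromatic carbon — same as [!#6].
Check the 18 heavy atoms by environment: 1× n (aromatic) → match; 5× c (aromatic) → no; 4× C → no; 2× O → match; 3× N → match; 1× N (charge +1) → match; 1× O (charge -1) → match; 1× F → match.
Summing the matching environments: 1 + 2 + 3 + 1 + 1 + 1 = 9 matching atoms.

9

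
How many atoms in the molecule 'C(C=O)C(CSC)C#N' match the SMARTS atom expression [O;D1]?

The query [O;D1] means: aliphatic oxygen bonded to exactly one heavy atom.
Check the 9 heavy atoms by environment: 4× C (D2) → no; 1× C (D3) → no; 1× O (D1) → match; 1× S (D2) → no; 1× C (D1) → no; 1× N (D1) → no.
That gives 1 matching atom.

1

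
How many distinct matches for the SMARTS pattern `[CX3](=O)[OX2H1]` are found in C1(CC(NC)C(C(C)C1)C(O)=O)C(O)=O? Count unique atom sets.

[CX3](=O)[OX2H1] is the SMARTS for a carboxylic acid: an sp2 carbon double-bonded to O and single-bonded to an -OH oxygen.
The molecule carries 2 separate instances of a carboxylic acid group (-C(=O)OH) meeting every constraint; each maps to a distinct set of atoms, giving 2 matches.

2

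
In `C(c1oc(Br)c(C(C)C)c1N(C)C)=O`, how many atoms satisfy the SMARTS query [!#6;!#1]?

4

The query [!#6;!#1] means: not carbon and not hydrogen — any heteroatom.
Check the 14 heavy atoms by environment: 1× o (aromatic) → match; 4× c (aromatic) → no; 6× C → no; 1× Br → match; 1× N → match; 1× O → match.
Summing the matching environments: 1 + 1 + 1 + 1 = 4 matching atoms.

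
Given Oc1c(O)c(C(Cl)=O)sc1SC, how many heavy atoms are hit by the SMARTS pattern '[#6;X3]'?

5

The query [#6;X3] means: any carbon (aromatic or not) with three total connections.
Check the 12 heavy atoms by environment: 1× s (aromatic, X2) → no; 4× c (aromatic, X3) → match; 2× O (X2) → no; 1× S (X2) → no; 1× C (X4) → no; 1× C (X3) → match; 1× O (X1) → no; 1× Cl (X1) → no.
Summing the matching environments: 4 + 1 = 5 matching atoms.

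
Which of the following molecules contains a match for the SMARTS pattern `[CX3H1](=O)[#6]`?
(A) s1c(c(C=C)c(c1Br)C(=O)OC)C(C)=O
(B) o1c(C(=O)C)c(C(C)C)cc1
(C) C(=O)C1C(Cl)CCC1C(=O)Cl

[CX3H1](=O)[#6] describes an sp2 carbon with one H, double-bonded to O and single-bonded to carbon (an aldehyde).
(A) has an acetyl/ketone group (-C(=O)CH3) but the carbonyl carbon has H0 (two carbon neighbours), not H1.
(B) has an acetyl/ketone group (-C(=O)CH3) but the carbonyl carbon has H0 (two carbon neighbours), not H1.
(C) contains an aldehyde (-CHO), which satisfies every atom and bond constraint.
So the answer is (C).

C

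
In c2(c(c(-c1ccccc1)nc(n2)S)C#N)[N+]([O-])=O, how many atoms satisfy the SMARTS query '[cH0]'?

The query [cH0] means: aromatic carbon with no attached hydrogen (substituted or ring-fusion).
Check the 18 heavy atoms by environment: 2× n (aromatic, H0) → no; 5× c (aromatic, H0) → match; 1× S (H1) → no; 1× C (H0) → no; 1× N (H0) → no; 5× c (aromatic, H1) → no; 1× N (charge +1, H0) → no; 1× O (charge -1, H0) → no; 1× O (H0) → no.
That gives 5 matching atoms.

5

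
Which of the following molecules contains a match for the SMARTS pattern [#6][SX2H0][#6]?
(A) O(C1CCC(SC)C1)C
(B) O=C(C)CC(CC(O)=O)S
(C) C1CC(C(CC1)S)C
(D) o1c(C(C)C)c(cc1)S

[#6][SX2H0][#6] describes an aliphatic sulfur bridging two carbons with no H on the sulfur (a thioether).
(A) contains a methylthio ether (-SCH3), which satisfies every atom and bond constraint.
(B) has a thiol (-SH) but the sulfur has H1, not H0 bridging two carbons.
(C) has a thiol (-SH) but the sulfur has H1, not H0 bridging two carbons.
(D) has a thiol (-SH) but the sulfur has H1, not H0 bridging two carbons.
So the answer is (A).

A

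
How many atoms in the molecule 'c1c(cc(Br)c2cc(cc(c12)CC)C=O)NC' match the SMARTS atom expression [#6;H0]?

The query [#6;H0] means: any carbon with no attached hydrogen.
Check the 17 heavy atoms by environment: 6× c (aromatic, H0) → match; 4× c (aromatic, H1) → no; 1× N (H1) → no; 2× C (H3) → no; 1× C (H2) → no; 1× Br (H0) → no; 1× C (H1) → no; 1× O (H0) → no.
That gives 6 matching atoms.

6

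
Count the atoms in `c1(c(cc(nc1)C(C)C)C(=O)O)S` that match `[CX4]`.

3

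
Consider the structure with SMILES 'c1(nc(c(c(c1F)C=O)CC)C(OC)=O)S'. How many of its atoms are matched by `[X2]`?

3

The query [X2] means: any atom with exactly two total connections (bonds + H).
Check the 16 heavy atoms by environment: 1× n (aromatic, X2) → match; 5× c (aromatic, X3) → no; 1× S (X2) → match; 3× C (X4) → no; 1× F (X1) → no; 2× C (X3) → no; 2× O (X1) → no; 1× O (X2) → match.
Summing the matching environments: 1 + 1 + 1 = 3 matching atoms.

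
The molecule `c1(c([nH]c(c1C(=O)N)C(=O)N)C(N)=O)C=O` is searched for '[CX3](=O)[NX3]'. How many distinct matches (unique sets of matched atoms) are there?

3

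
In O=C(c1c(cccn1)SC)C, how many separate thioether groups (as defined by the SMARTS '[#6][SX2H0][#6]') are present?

[#6][SX2H0][#6] is the SMARTS for a thioether: an aliphatic sulfur bridging two carbons with no H on the sulfur.
Exactly one fragment in the molecule meets all constraints, giving 1 match.

1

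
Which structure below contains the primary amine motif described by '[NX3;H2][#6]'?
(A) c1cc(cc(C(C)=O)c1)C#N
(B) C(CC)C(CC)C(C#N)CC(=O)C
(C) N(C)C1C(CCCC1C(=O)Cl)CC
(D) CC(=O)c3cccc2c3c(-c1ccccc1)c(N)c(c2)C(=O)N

D

[NX3;H2][#6] describes a trivalent nitrogen with two H attached to carbon (a primary amine).
(A) has a nitrile (-C#N) but the nitrogen is NX1 (triple-bonded), not NX3 with two H.
(B) has a nitrile (-C#N) but the nitrogen is NX1 (triple-bonded), not NX3 with two H.
(C) has an N-methylamino group (-NHCH3) but the nitrogen bears two carbons and only one H (H1), not H2.
(D) contains a primary amino group (-NH2), which satisfies every atom and bond constraint.
So the answer is (D).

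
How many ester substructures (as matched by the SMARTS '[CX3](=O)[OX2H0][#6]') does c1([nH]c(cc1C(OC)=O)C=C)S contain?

1

[CX3](=O)[OX2H0][#6] is the SMARTS for an ester: a carbonyl carbon bonded to an oxygen that is itself bonded to carbon (no H on that O).
Exactly one fragment in the molecule meets all constraints, giving 1 match.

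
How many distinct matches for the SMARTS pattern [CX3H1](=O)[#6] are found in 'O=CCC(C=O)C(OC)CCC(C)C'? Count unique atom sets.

[CX3H1](=O)[#6] is the SMARTS for an aldehyde: an sp2 carbon with one H, double-bonded to O and single-bonded to carbon.
The molecule carries 2 separate instances of an aldehyde (-CHO) meeting every constraint; each maps to a distinct set of atoms, giving 2 matches.

2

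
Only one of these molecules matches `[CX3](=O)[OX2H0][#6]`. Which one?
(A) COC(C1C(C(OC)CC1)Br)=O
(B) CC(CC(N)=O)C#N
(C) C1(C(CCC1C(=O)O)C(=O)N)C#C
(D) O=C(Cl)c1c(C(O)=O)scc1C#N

A

[CX3](=O)[OX2H0][#6] describes a carbonyl carbon bonded to an oxygen that is itself bonded to carbon (no H on that O) (an ester).
(A) contains a methyl-ester group (-C(=O)OCH3), which satisfies every atom and bond constraint.
(B) has a primary amide (-C(=O)NH2) but the carbonyl is bonded to N, not to an O-C linkage.
(C) has a carboxylic acid group (-C(=O)OH) but the singly-bonded O carries H (OX2H1, not H0).
(D) has a carboxylic acid group (-C(=O)OH) but the singly-bonded O carries H (OX2H1, not H0).
So the answer is (A).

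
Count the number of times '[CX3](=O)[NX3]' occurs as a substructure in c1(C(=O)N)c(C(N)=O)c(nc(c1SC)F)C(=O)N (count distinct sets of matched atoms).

3

[CX3](=O)[NX3] is the SMARTS for an amide: a carbonyl carbon bonded to a trivalent nitrogen.
The molecule carries 3 separate instances of a primary amide (-C(=O)NH2) meeting every constraint; each maps to a distinct set of atoms, giving 3 matches.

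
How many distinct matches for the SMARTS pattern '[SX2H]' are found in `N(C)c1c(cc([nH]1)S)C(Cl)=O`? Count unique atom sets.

1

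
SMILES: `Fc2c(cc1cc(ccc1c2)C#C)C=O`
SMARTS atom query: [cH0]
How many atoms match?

The query [cH0] means: aromatic carbon with no attached hydrogen (substituted or ring-fusion).
Check the 15 heavy atoms by environment: 5× c (aromatic, H0) → match; 5× c (aromatic, H1) → no; 2× C (H1) → no; 1× O (H0) → no; 1× C (H0) → no; 1× F (H0) → no.
That gives 5 matching atoms.

5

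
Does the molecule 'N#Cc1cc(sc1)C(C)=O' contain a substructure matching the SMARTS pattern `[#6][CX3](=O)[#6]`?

The pattern [#6][CX3](=O)[#6] describes a carbonyl carbon (no H) flanked by two carbons — a ketone.
The molecule carries an acetyl/ketone group (-C(=O)CH3), whose atoms satisfy every constraint of the query, so the pattern matches.

Yes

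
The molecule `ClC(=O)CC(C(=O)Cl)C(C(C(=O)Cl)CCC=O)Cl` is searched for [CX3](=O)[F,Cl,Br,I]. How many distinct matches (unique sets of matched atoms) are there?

3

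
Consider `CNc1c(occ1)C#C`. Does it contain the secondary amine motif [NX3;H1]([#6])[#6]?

Yes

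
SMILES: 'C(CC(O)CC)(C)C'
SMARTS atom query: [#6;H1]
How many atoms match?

2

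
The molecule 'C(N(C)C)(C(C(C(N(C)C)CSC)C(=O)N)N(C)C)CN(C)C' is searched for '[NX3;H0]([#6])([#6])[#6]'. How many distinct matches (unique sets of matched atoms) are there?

4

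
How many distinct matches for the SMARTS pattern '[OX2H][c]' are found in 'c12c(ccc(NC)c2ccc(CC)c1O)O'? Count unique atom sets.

2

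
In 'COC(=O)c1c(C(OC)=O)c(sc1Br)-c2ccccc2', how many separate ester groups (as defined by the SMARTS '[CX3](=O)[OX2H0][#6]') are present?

[CX3](=O)[OX2H0][#6] is the SMARTS for an ester: a carbonyl carbon bonded to an oxygen that is itself bonded to carbon (no H on that O).
The molecule carries 2 separate instances of a methyl-ester group (-C(=O)OCH3) meeting every constraint; each maps to a distinct set of atoms, giving 2 matches.

2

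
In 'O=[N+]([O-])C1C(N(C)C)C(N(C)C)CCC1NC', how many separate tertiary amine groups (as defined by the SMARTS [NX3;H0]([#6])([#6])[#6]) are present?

2

[NX3;H0]([#6])([#6])[#6] is the SMARTS for a tertiary amine: a trivalent nitrogen with no H, bonded to three carbons.
The molecule carries 2 separate instances of a dimethylamino group (-N(CH3)2) meeting every constraint; each maps to a distinct set of atoms, giving 2 matches.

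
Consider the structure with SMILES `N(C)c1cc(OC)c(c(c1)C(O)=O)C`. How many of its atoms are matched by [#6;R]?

6

The query [#6;R] means: carbon that is part of a ring.
Check the 14 heavy atoms by environment: 6× c (aromatic, in 6-ring) → match; 1× N (acyclic) → no; 4× C (acyclic) → no; 3× O (acyclic) → no.
That gives 6 matching atoms.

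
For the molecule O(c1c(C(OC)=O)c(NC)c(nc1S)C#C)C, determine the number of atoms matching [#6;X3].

6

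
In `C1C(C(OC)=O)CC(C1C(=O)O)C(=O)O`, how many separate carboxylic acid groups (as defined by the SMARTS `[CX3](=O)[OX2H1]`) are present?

2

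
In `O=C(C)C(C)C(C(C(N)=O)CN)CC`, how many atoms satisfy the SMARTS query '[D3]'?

Check the 14 heavy atoms by environment: 3× C (D1) → no; 5× C (D3) → match; 2× C (D2) → no; 2× O (D1) → no; 2× N (D1) → no.
That gives 5 matching atoms.

5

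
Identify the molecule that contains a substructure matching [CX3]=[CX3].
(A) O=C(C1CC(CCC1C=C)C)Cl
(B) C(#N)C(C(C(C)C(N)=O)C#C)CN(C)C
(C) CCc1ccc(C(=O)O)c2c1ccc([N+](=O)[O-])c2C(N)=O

[CX3]=[CX3] describes a non-aromatic C=C double bond between two sp2 carbons (an alkene).
(A) contains a vinyl group (-CH=CH2), which satisfies every atom and bond constraint.
(B) has an ethynyl group (-C#CH) but the C-C bond is a triple bond, not a double bond.
(C) has an ethyl group (-CH2CH3) but its C-C bond is a single bond between CX4 carbons, not CX3=CX3.
So the answer is (A).

A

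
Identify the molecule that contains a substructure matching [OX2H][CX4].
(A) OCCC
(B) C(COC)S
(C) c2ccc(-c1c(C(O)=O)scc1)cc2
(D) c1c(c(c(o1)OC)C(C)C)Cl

A

[OX2H][CX4] describes a hydroxyl oxygen bound to an sp3 (X4) carbon (an aliphatic alcohol).
(A) contains a hydroxyl group (-OH), which satisfies every atom and bond constraint.
(B) has a methoxy ether (-OCH3) but the oxygen has H0 (ether), not H1.
(C) has a carboxylic acid group (-C(=O)OH) but the -OH is on a CX3 carbonyl carbon, not a CX4 carbon.
(D) has a methoxy ether (-OCH3) but the oxygen has H0 (ether), not H1.
So the answer is (A).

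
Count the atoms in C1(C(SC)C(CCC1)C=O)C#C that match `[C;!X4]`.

3

The query [C;!X4] means: aliphatic carbon that does not have four total connections.
Check the 12 heavy atoms by environment: 7× C (X4) → no; 1× S (X2) → no; 2× C (X2) → match; 1× C (X3) → match; 1× O (X1) → no.
Summing the matching environments: 2 + 1 = 3 matching atoms.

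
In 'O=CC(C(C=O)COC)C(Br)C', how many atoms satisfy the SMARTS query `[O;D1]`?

2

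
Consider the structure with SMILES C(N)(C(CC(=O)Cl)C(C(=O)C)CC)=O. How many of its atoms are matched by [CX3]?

3

The query [CX3] means: C with X3: aliphatic carbon with exactly 3 total connections.
Check the 14 heavy atoms by environment: 6× C (X4) → no; 3× C (X3) → match; 3× O (X1) → no; 1× N (X3) → no; 1× Cl (X1) → no.
That gives 3 matching atoms.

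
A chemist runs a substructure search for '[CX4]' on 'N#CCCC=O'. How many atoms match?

2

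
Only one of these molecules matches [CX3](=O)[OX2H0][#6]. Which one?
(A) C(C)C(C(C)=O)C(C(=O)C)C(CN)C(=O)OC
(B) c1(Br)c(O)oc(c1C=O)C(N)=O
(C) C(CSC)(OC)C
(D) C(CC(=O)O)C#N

A

[CX3](=O)[OX2H0][#6] describes a carbonyl carbon bonded to an oxygen that is itself bonded to carbon (no H on that O) (an ester).
(A) contains a methyl-ester group (-C(=O)OCH3), which satisfies every atom and bond constraint.
(B) has a primary amide (-C(=O)NH2) but the carbonyl is bonded to N, not to an O-C linkage.
(C) has a methoxy ether (-OCH3) but the ether oxygen is not adjacent to a C=O carbon.
(D) has a carboxylic acid group (-C(=O)OH) but the singly-bonded O carries H (OX2H1, not H0).
So the answer is (A).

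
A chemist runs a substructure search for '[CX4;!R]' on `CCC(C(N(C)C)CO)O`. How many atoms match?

The query [CX4;!R] means: aliphatic carbon with four total connections, not in a ring.
Check the 10 heavy atoms by environment: 7× C (X4, acyclic) → match; 1× N (X3, acyclic) → no; 2× O (X2, acyclic) → no.
That gives 7 matching atoms.

7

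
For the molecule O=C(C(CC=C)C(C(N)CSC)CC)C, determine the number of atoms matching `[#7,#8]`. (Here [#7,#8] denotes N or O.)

The query [#7,#8] means: nitrogen or oxygen (comma = OR).
Check the 15 heavy atoms by environment: 12× C → no; 1× O → match; 1× N → match; 1× S → no.
Summing the matching environments: 1 + 1 = 2 matching atoms.

2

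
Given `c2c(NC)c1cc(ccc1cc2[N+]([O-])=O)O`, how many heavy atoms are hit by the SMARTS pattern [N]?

2

The query [N] means: uppercase N matches aliphatic (non-aromatic) nitrogen only.
Check the 16 heavy atoms by environment: 10× c (aromatic) → no; 1× N (charge +1) → match; 1× O (charge -1) → no; 2× O → no; 1× N → match; 1× C → no.
Summing the matching environments: 1 + 1 = 2 matching atoms.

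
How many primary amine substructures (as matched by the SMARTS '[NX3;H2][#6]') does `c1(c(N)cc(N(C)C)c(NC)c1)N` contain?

2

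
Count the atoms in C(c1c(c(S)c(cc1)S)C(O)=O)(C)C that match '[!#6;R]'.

0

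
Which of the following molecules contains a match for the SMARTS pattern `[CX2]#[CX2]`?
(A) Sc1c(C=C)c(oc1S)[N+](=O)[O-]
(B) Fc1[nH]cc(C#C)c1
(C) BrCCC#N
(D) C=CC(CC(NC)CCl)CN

B

[CX2]#[CX2] describes a carbon-carbon triple bond (an alkyne).
(A) has a vinyl group (-CH=CH2) but the C=C is a double bond; both carbons are CX3, not CX2.
(B) contains an ethynyl group (-C#CH), which satisfies every atom and bond constraint.
(C) has a nitrile (-C#N) but the triple bond is C#N, not C#C.
(D) has a vinyl group (-CH=CH2) but the C=C is a double bond; both carbons are CX3, not CX2.
So the answer is (B).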